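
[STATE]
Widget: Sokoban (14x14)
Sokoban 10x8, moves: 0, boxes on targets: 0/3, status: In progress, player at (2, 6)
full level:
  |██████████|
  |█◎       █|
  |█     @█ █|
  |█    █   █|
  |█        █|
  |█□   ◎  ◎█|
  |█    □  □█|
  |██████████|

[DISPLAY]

██████████    
█◎       █    
█     @█ █    
█    █   █    
█        █    
█□   ◎  ◎█    
█    □  □█    
██████████    
Moves: 0  0/3 
              
              
              
              
              


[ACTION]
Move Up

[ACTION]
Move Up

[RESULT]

██████████    
█◎    @  █    
█      █ █    
█    █   █    
█        █    
█□   ◎  ◎█    
█    □  □█    
██████████    
Moves: 1  0/3 
              
              
              
              
              


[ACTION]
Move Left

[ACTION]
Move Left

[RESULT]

██████████    
█◎  @    █    
█      █ █    
█    █   █    
█        █    
█□   ◎  ◎█    
█    □  □█    
██████████    
Moves: 3  0/3 
              
              
              
              
              


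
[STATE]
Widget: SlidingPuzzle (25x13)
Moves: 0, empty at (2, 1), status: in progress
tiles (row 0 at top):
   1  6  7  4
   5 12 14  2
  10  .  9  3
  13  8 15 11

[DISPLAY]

┌────┬────┬────┬────┐    
│  1 │  6 │  7 │  4 │    
├────┼────┼────┼────┤    
│  5 │ 12 │ 14 │  2 │    
├────┼────┼────┼────┤    
│ 10 │    │  9 │  3 │    
├────┼────┼────┼────┤    
│ 13 │  8 │ 15 │ 11 │    
└────┴────┴────┴────┘    
Moves: 0                 
                         
                         
                         


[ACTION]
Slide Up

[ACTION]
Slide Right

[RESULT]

┌────┬────┬────┬────┐    
│  1 │  6 │  7 │  4 │    
├────┼────┼────┼────┤    
│  5 │ 12 │ 14 │  2 │    
├────┼────┼────┼────┤    
│ 10 │  8 │  9 │  3 │    
├────┼────┼────┼────┤    
│    │ 13 │ 15 │ 11 │    
└────┴────┴────┴────┘    
Moves: 2                 
                         
                         
                         


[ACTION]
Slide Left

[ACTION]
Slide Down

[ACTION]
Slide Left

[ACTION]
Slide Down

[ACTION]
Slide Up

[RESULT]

┌────┬────┬────┬────┐    
│  1 │  6 │  7 │  4 │    
├────┼────┼────┼────┤    
│  5 │ 12 │ 14 │  2 │    
├────┼────┼────┼────┤    
│ 10 │  9 │    │  3 │    
├────┼────┼────┼────┤    
│ 13 │  8 │ 15 │ 11 │    
└────┴────┴────┴────┘    
Moves: 7                 
                         
                         
                         


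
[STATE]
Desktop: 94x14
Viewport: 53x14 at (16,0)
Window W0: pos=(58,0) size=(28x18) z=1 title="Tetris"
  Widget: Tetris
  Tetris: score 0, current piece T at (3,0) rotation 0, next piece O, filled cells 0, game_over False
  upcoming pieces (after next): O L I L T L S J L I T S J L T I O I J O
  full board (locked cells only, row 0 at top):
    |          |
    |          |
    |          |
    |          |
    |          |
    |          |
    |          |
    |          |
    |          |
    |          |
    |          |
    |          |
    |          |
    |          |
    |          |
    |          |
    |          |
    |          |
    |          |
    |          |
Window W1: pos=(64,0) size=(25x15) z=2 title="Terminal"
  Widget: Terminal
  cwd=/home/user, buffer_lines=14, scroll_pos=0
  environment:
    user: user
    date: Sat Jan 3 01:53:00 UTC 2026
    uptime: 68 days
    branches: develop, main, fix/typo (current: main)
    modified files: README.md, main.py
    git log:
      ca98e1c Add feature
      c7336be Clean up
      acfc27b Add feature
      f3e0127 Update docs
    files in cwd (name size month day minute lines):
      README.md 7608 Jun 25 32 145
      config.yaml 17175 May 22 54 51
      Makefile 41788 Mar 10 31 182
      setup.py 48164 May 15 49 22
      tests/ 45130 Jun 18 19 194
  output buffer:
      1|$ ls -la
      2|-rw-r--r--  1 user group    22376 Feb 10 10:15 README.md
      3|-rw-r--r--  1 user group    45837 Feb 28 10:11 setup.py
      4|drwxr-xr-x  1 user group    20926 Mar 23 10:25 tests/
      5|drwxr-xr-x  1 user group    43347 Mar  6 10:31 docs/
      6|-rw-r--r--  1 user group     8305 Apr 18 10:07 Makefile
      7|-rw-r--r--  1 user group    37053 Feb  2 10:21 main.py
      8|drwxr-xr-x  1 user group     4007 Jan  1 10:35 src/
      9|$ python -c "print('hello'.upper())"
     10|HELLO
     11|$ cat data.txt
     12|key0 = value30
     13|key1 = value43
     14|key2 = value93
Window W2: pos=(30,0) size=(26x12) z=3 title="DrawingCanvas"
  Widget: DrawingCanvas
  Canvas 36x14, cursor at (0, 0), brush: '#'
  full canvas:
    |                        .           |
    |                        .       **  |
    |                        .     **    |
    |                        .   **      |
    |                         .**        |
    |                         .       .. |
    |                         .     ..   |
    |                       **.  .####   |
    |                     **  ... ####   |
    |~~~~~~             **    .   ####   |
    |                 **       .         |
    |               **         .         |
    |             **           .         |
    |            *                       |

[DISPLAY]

              ┏━━━━━━━━━━━━━━━━━━━━━━━━┓  ┏━━━━━┏━━━━
              ┃ DrawingCanvas          ┃  ┃ Tetr┃ Ter
              ┠────────────────────────┨  ┠─────┠────
              ┃+                       ┃  ┃     ┃$ ls
              ┃                        ┃  ┃     ┃-rw-
              ┃                        ┃  ┃     ┃-rw-
              ┃                        ┃  ┃     ┃drwx
              ┃                        ┃  ┃     ┃drwx
              ┃                        ┃  ┃     ┃-rw-
              ┃                        ┃  ┃     ┃-rw-
              ┃                       *┃  ┃     ┃drwx
              ┗━━━━━━━━━━━━━━━━━━━━━━━━┛  ┃     ┃$ py
                                          ┃     ┃HELL
                                          ┃     ┃$ ca


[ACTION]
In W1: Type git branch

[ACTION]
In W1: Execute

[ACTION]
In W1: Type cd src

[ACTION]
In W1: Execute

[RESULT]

              ┏━━━━━━━━━━━━━━━━━━━━━━━━┓  ┏━━━━━┏━━━━
              ┃ DrawingCanvas          ┃  ┃ Tetr┃ Ter
              ┠────────────────────────┨  ┠─────┠────
              ┃+                       ┃  ┃     ┃$ ca
              ┃                        ┃  ┃     ┃key0
              ┃                        ┃  ┃     ┃key1
              ┃                        ┃  ┃     ┃key2
              ┃                        ┃  ┃     ┃$ gi
              ┃                        ┃  ┃     ┃  de
              ┃                        ┃  ┃     ┃* ma
              ┃                       *┃  ┃     ┃  fi
              ┗━━━━━━━━━━━━━━━━━━━━━━━━┛  ┃     ┃$ cd
                                          ┃     ┃    
                                          ┃     ┃$ █ 


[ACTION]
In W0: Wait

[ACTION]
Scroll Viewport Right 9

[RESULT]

     ┏━━━━━━━━━━━━━━━━━━━━━━━━┓  ┏━━━━━┏━━━━━━━━━━━━━
     ┃ DrawingCanvas          ┃  ┃ Tetr┃ Terminal    
     ┠────────────────────────┨  ┠─────┠─────────────
     ┃+                       ┃  ┃     ┃$ cat data.tx
     ┃                        ┃  ┃     ┃key0 = value3
     ┃                        ┃  ┃     ┃key1 = value4
     ┃                        ┃  ┃     ┃key2 = value9
     ┃                        ┃  ┃     ┃$ git branch 
     ┃                        ┃  ┃     ┃  develop    
     ┃                        ┃  ┃     ┃* main       
     ┃                       *┃  ┃     ┃  fix/typo   
     ┗━━━━━━━━━━━━━━━━━━━━━━━━┛  ┃     ┃$ cd src     
                                 ┃     ┃             
                                 ┃     ┃$ █          


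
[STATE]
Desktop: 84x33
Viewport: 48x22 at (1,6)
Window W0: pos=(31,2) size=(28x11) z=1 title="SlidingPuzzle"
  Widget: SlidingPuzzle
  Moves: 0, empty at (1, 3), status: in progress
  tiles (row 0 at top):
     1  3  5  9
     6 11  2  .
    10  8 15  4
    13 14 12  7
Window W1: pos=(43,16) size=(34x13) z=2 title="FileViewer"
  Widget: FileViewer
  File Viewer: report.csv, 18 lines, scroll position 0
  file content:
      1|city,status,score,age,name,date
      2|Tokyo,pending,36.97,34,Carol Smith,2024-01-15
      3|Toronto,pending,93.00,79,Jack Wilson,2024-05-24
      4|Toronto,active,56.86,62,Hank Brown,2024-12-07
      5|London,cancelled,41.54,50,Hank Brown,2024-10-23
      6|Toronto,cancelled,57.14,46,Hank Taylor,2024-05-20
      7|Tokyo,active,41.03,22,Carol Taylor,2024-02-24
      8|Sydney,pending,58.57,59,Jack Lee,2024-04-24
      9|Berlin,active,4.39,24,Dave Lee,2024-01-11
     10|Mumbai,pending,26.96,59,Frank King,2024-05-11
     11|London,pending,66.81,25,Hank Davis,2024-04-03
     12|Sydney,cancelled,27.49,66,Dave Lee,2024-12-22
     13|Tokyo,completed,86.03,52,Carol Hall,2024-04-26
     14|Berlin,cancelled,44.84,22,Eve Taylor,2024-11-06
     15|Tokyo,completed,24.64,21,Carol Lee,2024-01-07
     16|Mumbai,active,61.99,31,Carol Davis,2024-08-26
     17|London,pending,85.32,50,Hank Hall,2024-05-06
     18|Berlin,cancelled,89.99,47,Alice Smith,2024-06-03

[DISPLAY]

                              ┃│  1 │  3 │  5 │ 
                              ┃├────┼────┼────┼─
                              ┃│  6 │ 11 │  2 │ 
                              ┃├────┼────┼────┼─
                              ┃│ 10 │  8 │ 15 │ 
                              ┃├────┼────┼────┼─
                              ┗━━━━━━━━━━━━━━━━━
                                                
                                                
                                                
                                          ┏━━━━━
                                          ┃ File
                                          ┠─────
                                          ┃city,
                                          ┃Tokyo
                                          ┃Toron
                                          ┃Toron
                                          ┃Londo
                                          ┃Toron
                                          ┃Tokyo
                                          ┃Sydne
                                          ┃Berli


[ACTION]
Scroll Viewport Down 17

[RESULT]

                              ┃├────┼────┼────┼─
                              ┗━━━━━━━━━━━━━━━━━
                                                
                                                
                                                
                                          ┏━━━━━
                                          ┃ File
                                          ┠─────
                                          ┃city,
                                          ┃Tokyo
                                          ┃Toron
                                          ┃Toron
                                          ┃Londo
                                          ┃Toron
                                          ┃Tokyo
                                          ┃Sydne
                                          ┃Berli
                                          ┗━━━━━
                                                
                                                
                                                
                                                


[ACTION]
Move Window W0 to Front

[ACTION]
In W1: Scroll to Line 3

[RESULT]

                              ┃├────┼────┼────┼─
                              ┗━━━━━━━━━━━━━━━━━
                                                
                                                
                                                
                                          ┏━━━━━
                                          ┃ File
                                          ┠─────
                                          ┃Toron
                                          ┃Toron
                                          ┃Londo
                                          ┃Toron
                                          ┃Tokyo
                                          ┃Sydne
                                          ┃Berli
                                          ┃Mumba
                                          ┃Londo
                                          ┗━━━━━
                                                
                                                
                                                
                                                


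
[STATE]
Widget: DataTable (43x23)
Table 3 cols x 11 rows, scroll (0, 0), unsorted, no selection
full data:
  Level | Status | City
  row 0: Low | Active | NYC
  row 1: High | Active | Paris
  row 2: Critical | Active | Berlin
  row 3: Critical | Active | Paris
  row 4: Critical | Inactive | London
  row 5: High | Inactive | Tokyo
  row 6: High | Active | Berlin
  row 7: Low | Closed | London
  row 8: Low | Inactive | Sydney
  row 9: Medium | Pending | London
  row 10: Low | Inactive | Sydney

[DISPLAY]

Level   │Status  │City                     
────────┼────────┼──────                   
Low     │Active  │NYC                      
High    │Active  │Paris                    
Critical│Active  │Berlin                   
Critical│Active  │Paris                    
Critical│Inactive│London                   
High    │Inactive│Tokyo                    
High    │Active  │Berlin                   
Low     │Closed  │London                   
Low     │Inactive│Sydney                   
Medium  │Pending │London                   
Low     │Inactive│Sydney                   
                                           
                                           
                                           
                                           
                                           
                                           
                                           
                                           
                                           
                                           


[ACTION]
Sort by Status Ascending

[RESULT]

Level   │Status ▲│City                     
────────┼────────┼──────                   
Low     │Active  │NYC                      
High    │Active  │Paris                    
Critical│Active  │Berlin                   
Critical│Active  │Paris                    
High    │Active  │Berlin                   
Low     │Closed  │London                   
Critical│Inactive│London                   
High    │Inactive│Tokyo                    
Low     │Inactive│Sydney                   
Low     │Inactive│Sydney                   
Medium  │Pending │London                   
                                           
                                           
                                           
                                           
                                           
                                           
                                           
                                           
                                           
                                           


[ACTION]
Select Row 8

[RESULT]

Level   │Status ▲│City                     
────────┼────────┼──────                   
Low     │Active  │NYC                      
High    │Active  │Paris                    
Critical│Active  │Berlin                   
Critical│Active  │Paris                    
High    │Active  │Berlin                   
Low     │Closed  │London                   
Critical│Inactive│London                   
High    │Inactive│Tokyo                    
>ow     │Inactive│Sydney                   
Low     │Inactive│Sydney                   
Medium  │Pending │London                   
                                           
                                           
                                           
                                           
                                           
                                           
                                           
                                           
                                           
                                           


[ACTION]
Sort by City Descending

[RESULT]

Level   │Status  │City ▼                   
────────┼────────┼──────                   
High    │Inactive│Tokyo                    
Low     │Inactive│Sydney                   
Low     │Inactive│Sydney                   
High    │Active  │Paris                    
Critical│Active  │Paris                    
Low     │Active  │NYC                      
Low     │Closed  │London                   
Critical│Inactive│London                   
>edium  │Pending │London                   
Critical│Active  │Berlin                   
High    │Active  │Berlin                   
                                           
                                           
                                           
                                           
                                           
                                           
                                           
                                           
                                           
                                           


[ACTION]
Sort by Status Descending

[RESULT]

Level   │Status ▼│City                     
────────┼────────┼──────                   
Medium  │Pending │London                   
High    │Inactive│Tokyo                    
Low     │Inactive│Sydney                   
Low     │Inactive│Sydney                   
Critical│Inactive│London                   
Low     │Closed  │London                   
High    │Active  │Paris                    
Critical│Active  │Paris                    
>ow     │Active  │NYC                      
Critical│Active  │Berlin                   
High    │Active  │Berlin                   
                                           
                                           
                                           
                                           
                                           
                                           
                                           
                                           
                                           
                                           


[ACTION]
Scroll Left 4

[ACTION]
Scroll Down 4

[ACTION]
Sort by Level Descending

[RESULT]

Level  ▼│Status  │City                     
────────┼────────┼──────                   
Medium  │Pending │London                   
Low     │Inactive│Sydney                   
Low     │Inactive│Sydney                   
Low     │Closed  │London                   
Low     │Active  │NYC                      
High    │Inactive│Tokyo                    
High    │Active  │Paris                    
High    │Active  │Berlin                   
>ritical│Inactive│London                   
Critical│Active  │Paris                    
Critical│Active  │Berlin                   
                                           
                                           
                                           
                                           
                                           
                                           
                                           
                                           
                                           
                                           


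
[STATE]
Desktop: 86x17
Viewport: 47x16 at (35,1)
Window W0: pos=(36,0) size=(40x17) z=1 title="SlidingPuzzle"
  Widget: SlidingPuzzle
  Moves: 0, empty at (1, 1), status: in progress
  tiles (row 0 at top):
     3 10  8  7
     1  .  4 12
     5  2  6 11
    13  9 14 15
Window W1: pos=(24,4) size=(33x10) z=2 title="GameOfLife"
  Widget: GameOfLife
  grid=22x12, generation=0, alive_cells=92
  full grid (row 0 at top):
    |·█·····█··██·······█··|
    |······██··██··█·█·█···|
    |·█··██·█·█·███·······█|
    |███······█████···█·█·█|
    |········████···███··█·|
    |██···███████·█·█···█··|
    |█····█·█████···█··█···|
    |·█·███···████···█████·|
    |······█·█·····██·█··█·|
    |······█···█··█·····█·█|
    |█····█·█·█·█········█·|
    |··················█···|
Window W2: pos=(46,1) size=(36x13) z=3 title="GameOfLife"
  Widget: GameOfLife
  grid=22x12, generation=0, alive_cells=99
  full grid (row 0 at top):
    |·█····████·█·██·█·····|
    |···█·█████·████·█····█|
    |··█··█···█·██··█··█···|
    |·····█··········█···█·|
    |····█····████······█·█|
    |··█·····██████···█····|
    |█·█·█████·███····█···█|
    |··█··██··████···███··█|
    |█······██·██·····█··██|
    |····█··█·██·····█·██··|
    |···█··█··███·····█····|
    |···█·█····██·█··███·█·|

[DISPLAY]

 ┃ SlidingP┏━━━━━━━━━━━━━━━━━━━━━━━━━━━━━━━━━━┓
 ┠─────────┃ GameOfLife                       ┃
 ┃┌────┬───┠──────────────────────────────────┨
━━━━━━━━━━━┃Gen: 0                            ┃
e          ┃··█··█···█·██··█··█···            ┃
───────────┃·····█··········█···█·            ┃
           ┃····█····████······█·█            ┃
████···█·█·┃··█·····██████···█····            ┃
██···███··█┃█·█·█████·███····█···█            ┃
██·█·█···█·┃··█··██··████···███··█            ┃
██···█··█··┃█······██·██·····█··██            ┃
███···█████┃····█··█·██·····█·██··            ┃
━━━━━━━━━━━┗━━━━━━━━━━━━━━━━━━━━━━━━━━━━━━━━━━┛
 ┃                                      ┃      
 ┃                                      ┃      
 ┗━━━━━━━━━━━━━━━━━━━━━━━━━━━━━━━━━━━━━━┛      


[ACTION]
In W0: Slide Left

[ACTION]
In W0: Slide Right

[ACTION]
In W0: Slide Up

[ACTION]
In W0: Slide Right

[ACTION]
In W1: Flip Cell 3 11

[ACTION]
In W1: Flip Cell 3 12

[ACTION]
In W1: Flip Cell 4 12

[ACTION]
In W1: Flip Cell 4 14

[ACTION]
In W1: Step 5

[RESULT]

 ┃ SlidingP┏━━━━━━━━━━━━━━━━━━━━━━━━━━━━━━━━━━┓
 ┠─────────┃ GameOfLife                       ┃
 ┃┌────┬───┠──────────────────────────────────┨
━━━━━━━━━━━┃Gen: 0                            ┃
e          ┃··█··█···█·██··█··█···            ┃
───────────┃·····█··········█···█·            ┃
           ┃····█····████······█·█            ┃
···········┃··█·····██████···█····            ┃
··········█┃█·█·█████·███····█···█            ┃
·······████┃··█··██··████···███··█            ┃
······██···┃█······██·██·····█··██            ┃
·······██··┃····█··█·██·····█·██··            ┃
━━━━━━━━━━━┗━━━━━━━━━━━━━━━━━━━━━━━━━━━━━━━━━━┛
 ┃                                      ┃      
 ┃                                      ┃      
 ┗━━━━━━━━━━━━━━━━━━━━━━━━━━━━━━━━━━━━━━┛      


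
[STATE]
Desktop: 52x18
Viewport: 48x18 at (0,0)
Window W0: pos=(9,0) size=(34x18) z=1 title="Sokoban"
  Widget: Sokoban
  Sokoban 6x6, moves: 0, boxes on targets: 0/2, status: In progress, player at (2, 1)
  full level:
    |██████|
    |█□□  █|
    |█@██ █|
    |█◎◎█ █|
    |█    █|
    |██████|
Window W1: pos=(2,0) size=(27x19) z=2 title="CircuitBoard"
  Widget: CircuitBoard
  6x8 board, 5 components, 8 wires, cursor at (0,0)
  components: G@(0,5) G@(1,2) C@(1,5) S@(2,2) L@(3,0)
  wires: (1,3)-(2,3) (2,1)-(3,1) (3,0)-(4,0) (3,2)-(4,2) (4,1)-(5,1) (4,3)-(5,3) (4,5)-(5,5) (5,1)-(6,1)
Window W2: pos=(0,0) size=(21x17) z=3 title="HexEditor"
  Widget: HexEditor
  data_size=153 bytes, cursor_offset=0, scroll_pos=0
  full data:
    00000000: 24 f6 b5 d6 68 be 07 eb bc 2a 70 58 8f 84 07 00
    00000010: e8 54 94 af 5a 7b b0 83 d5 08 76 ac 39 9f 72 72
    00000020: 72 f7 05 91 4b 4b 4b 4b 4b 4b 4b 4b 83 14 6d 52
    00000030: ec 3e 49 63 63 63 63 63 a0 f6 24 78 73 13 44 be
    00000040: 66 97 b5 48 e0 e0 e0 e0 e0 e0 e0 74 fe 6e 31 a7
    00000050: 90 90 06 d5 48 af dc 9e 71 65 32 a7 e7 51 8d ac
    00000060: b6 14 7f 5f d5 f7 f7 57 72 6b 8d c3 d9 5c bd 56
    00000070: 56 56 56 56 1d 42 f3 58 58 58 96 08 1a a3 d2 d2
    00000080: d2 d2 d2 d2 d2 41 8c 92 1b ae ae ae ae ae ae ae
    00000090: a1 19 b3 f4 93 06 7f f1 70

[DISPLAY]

┏━━━━━━━━━━━━━━━━━━━┓━━━━━━━┓━━━━━━━━━━━━━┓     
┃ HexEditor         ┃       ┃             ┃     
┠───────────────────┨───────┨─────────────┨     
┃00000000  24 f6 b5 ┃       ┃             ┃     
┃00000010  e8 54 94 ┃      G┃             ┃     
┃00000020  72 f7 05 ┃       ┃             ┃     
┃00000030  ec 3e 49 ┃      C┃             ┃     
┃00000040  66 97 b5 ┃       ┃             ┃     
┃00000050  90 90 06 ┃       ┃             ┃     
┃00000060  b6 14 7f ┃       ┃             ┃     
┃00000070  56 56 56 ┃       ┃             ┃     
┃00000080  d2 d2 d2 ┃       ┃             ┃     
┃00000090  a1 19 b3 ┃      ·┃             ┃     
┃                   ┃      │┃             ┃     
┃                   ┃      ·┃             ┃     
┃                   ┃       ┃             ┃     
┗━━━━━━━━━━━━━━━━━━━┛       ┃             ┃     
  ┃                         ┃━━━━━━━━━━━━━┛     


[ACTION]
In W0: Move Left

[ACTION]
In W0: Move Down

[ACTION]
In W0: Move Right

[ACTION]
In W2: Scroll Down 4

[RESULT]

┏━━━━━━━━━━━━━━━━━━━┓━━━━━━━┓━━━━━━━━━━━━━┓     
┃ HexEditor         ┃       ┃             ┃     
┠───────────────────┨───────┨─────────────┨     
┃00000040  66 97 b5 ┃       ┃             ┃     
┃00000050  90 90 06 ┃      G┃             ┃     
┃00000060  b6 14 7f ┃       ┃             ┃     
┃00000070  56 56 56 ┃      C┃             ┃     
┃00000080  d2 d2 d2 ┃       ┃             ┃     
┃00000090  a1 19 b3 ┃       ┃             ┃     
┃                   ┃       ┃             ┃     
┃                   ┃       ┃             ┃     
┃                   ┃       ┃             ┃     
┃                   ┃      ·┃             ┃     
┃                   ┃      │┃             ┃     
┃                   ┃      ·┃             ┃     
┃                   ┃       ┃             ┃     
┗━━━━━━━━━━━━━━━━━━━┛       ┃             ┃     
  ┃                         ┃━━━━━━━━━━━━━┛     


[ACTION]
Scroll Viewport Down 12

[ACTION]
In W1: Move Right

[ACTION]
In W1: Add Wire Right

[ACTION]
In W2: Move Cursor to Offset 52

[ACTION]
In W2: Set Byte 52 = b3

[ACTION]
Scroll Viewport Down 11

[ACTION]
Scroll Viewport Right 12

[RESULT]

━━━━━━━━━━━━━━━━┓━━━━━━━┓━━━━━━━━━━━━━┓         
xEditor         ┃       ┃             ┃         
────────────────┨───────┨─────────────┨         
00040  66 97 b5 ┃       ┃             ┃         
00050  90 90 06 ┃      G┃             ┃         
00060  b6 14 7f ┃       ┃             ┃         
00070  56 56 56 ┃      C┃             ┃         
00080  d2 d2 d2 ┃       ┃             ┃         
00090  a1 19 b3 ┃       ┃             ┃         
                ┃       ┃             ┃         
                ┃       ┃             ┃         
                ┃       ┃             ┃         
                ┃      ·┃             ┃         
                ┃      │┃             ┃         
                ┃      ·┃             ┃         
                ┃       ┃             ┃         
━━━━━━━━━━━━━━━━┛       ┃             ┃         
                        ┃━━━━━━━━━━━━━┛         


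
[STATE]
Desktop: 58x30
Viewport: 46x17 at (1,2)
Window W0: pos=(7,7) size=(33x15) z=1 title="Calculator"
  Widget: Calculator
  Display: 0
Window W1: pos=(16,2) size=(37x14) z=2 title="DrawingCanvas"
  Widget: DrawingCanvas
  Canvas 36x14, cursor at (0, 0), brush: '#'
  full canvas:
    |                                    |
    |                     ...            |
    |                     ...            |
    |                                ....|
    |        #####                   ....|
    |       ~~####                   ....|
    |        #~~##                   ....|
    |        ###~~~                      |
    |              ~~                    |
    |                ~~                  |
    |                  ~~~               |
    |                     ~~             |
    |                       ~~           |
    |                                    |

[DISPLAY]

               ┏━━━━━━━━━━━━━━━━━━━━━━━━━━━━━━
               ┃ DrawingCanvas                
               ┠──────────────────────────────
               ┃+                             
               ┃                     ...      
      ┏━━━━━━━━┃                     ...      
      ┃ Calcula┃                              
      ┠────────┃        #####                 
      ┃        ┃       ~~####                 
      ┃┌───┬───┃        #~~##                 
      ┃│ 7 │ 8 ┃        ###~~~                
      ┃├───┼───┃              ~~              
      ┃│ 4 │ 5 ┃                ~~            
      ┃├───┼───┗━━━━━━━━━━━━━━━━━━━━━━━━━━━━━━
      ┃│ 1 │ 2 │ 3 │ - │              ┃       
      ┃├───┼───┼───┼───┤              ┃       
      ┃│ 0 │ . │ = │ + │              ┃       


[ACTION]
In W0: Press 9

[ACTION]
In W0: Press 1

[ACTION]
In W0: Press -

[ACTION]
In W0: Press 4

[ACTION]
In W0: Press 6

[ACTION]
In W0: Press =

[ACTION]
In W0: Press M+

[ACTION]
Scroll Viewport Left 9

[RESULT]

                ┏━━━━━━━━━━━━━━━━━━━━━━━━━━━━━
                ┃ DrawingCanvas               
                ┠─────────────────────────────
                ┃+                            
                ┃                     ...     
       ┏━━━━━━━━┃                     ...     
       ┃ Calcula┃                             
       ┠────────┃        #####                
       ┃        ┃       ~~####                
       ┃┌───┬───┃        #~~##                
       ┃│ 7 │ 8 ┃        ###~~~               
       ┃├───┼───┃              ~~             
       ┃│ 4 │ 5 ┃                ~~           
       ┃├───┼───┗━━━━━━━━━━━━━━━━━━━━━━━━━━━━━
       ┃│ 1 │ 2 │ 3 │ - │              ┃      
       ┃├───┼───┼───┼───┤              ┃      
       ┃│ 0 │ . │ = │ + │              ┃      


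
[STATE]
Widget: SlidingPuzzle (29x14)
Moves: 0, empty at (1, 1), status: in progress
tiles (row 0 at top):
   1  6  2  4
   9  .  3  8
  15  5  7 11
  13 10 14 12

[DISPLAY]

┌────┬────┬────┬────┐        
│  1 │  6 │  2 │  4 │        
├────┼────┼────┼────┤        
│  9 │    │  3 │  8 │        
├────┼────┼────┼────┤        
│ 15 │  5 │  7 │ 11 │        
├────┼────┼────┼────┤        
│ 13 │ 10 │ 14 │ 12 │        
└────┴────┴────┴────┘        
Moves: 0                     
                             
                             
                             
                             


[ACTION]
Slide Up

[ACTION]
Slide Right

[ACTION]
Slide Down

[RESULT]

┌────┬────┬────┬────┐        
│  1 │  6 │  2 │  4 │        
├────┼────┼────┼────┤        
│    │  5 │  3 │  8 │        
├────┼────┼────┼────┤        
│  9 │ 15 │  7 │ 11 │        
├────┼────┼────┼────┤        
│ 13 │ 10 │ 14 │ 12 │        
└────┴────┴────┴────┘        
Moves: 3                     
                             
                             
                             
                             


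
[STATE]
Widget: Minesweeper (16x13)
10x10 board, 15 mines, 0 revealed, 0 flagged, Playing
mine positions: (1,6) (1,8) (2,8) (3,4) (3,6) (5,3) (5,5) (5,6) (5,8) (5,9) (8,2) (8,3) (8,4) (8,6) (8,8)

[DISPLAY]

■■■■■■■■■■      
■■■■■■■■■■      
■■■■■■■■■■      
■■■■■■■■■■      
■■■■■■■■■■      
■■■■■■■■■■      
■■■■■■■■■■      
■■■■■■■■■■      
■■■■■■■■■■      
■■■■■■■■■■      
                
                
                


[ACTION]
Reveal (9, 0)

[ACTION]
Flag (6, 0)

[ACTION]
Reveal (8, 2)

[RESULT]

     1■■■■      
     1✹■✹■      
   113■■✹■      
   1✹■✹■■■      
  12■■■■■■      
  1✹■✹✹■✹✹      
  1■■■■■■■      
 12■■■■■■■      
 1✹✹✹■✹■✹■      
 1■■■■■■■■      
                
                
                


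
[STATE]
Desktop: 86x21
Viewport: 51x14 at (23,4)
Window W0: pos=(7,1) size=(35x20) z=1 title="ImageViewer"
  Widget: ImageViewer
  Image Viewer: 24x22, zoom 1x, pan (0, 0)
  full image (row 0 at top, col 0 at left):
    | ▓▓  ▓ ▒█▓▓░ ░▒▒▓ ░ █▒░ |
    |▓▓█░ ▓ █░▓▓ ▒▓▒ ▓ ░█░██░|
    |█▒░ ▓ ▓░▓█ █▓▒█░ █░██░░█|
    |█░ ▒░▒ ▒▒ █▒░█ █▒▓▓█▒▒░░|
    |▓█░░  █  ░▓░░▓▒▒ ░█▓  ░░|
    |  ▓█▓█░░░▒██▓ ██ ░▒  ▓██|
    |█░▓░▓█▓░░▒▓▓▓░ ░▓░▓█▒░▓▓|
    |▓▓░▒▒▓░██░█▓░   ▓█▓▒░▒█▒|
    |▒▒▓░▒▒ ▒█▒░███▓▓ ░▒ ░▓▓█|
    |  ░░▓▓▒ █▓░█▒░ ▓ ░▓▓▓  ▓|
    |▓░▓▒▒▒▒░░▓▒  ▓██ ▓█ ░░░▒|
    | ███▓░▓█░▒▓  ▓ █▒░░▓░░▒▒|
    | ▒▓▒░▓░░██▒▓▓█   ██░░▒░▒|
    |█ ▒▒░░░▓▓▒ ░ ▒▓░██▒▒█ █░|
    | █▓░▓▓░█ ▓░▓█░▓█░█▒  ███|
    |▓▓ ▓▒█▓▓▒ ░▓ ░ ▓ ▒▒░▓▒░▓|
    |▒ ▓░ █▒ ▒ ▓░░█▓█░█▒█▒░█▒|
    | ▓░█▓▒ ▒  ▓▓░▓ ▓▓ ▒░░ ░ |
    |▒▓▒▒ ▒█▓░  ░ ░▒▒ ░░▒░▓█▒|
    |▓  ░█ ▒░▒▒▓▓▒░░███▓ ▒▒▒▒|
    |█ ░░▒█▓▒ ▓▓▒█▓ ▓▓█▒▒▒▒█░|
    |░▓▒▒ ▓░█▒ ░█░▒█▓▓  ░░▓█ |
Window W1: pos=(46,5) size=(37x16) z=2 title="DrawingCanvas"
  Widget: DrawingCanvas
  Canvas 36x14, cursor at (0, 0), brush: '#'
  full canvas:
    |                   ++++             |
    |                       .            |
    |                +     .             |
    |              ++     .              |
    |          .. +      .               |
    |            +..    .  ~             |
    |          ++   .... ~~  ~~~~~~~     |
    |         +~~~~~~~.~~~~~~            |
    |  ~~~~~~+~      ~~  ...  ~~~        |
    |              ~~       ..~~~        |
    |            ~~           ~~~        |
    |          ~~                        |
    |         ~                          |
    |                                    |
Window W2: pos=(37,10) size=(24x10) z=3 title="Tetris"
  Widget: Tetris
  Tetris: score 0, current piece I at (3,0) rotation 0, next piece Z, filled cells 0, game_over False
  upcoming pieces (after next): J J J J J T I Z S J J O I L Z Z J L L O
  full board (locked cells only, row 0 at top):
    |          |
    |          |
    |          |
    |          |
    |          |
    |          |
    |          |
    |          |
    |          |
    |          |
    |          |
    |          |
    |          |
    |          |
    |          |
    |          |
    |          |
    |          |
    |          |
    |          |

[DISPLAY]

▒▓ ░ █▒░          ┃                                
 ▓ ░█░██░         ┃    ┏━━━━━━━━━━━━━━━━━━━━━━━━━━━
░ █░██░░█         ┃    ┃ DrawingCanvas             
█▒▓▓█▒▒░░         ┃    ┠───────────────────────────
▒ ░█▓  ░░         ┃    ┃+                  ++++    
█ ░▒  ▓██         ┃    ┃                       .   
░▓░▓█▒░▓▓     ┏━━━━━━━━━━━━━━━━━━━━━━┓  +     .    
 ▓█▓▒░▒█▒     ┃ Tetris               ┃++     .     
▓ ░▒ ░▓▓█     ┠──────────────────────┨      .      
▓ ░▓▓▓  ▓     ┃          │Next:      ┃.    .  ~    
█ ▓█ ░░░▒     ┃          │▓▓         ┃ .... ~~  ~~~
█▒░░▓░░▒▒     ┃          │ ▓▓        ┃~~~.~~~~~~   
  ██░░▒░▒     ┃          │           ┃  ~~  ...  ~~
░██▒▒█ █░     ┃          │           ┃~~       ..~~


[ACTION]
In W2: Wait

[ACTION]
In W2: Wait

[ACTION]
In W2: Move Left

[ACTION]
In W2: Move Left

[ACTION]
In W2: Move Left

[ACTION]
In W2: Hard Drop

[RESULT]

▒▓ ░ █▒░          ┃                                
 ▓ ░█░██░         ┃    ┏━━━━━━━━━━━━━━━━━━━━━━━━━━━
░ █░██░░█         ┃    ┃ DrawingCanvas             
█▒▓▓█▒▒░░         ┃    ┠───────────────────────────
▒ ░█▓  ░░         ┃    ┃+                  ++++    
█ ░▒  ▓██         ┃    ┃                       .   
░▓░▓█▒░▓▓     ┏━━━━━━━━━━━━━━━━━━━━━━┓  +     .    
 ▓█▓▒░▒█▒     ┃ Tetris               ┃++     .     
▓ ░▒ ░▓▓█     ┠──────────────────────┨      .      
▓ ░▓▓▓  ▓     ┃          │Next:      ┃.    .  ~    
█ ▓█ ░░░▒     ┃          │█          ┃ .... ~~  ~~~
█▒░░▓░░▒▒     ┃          │███        ┃~~~.~~~~~~   
  ██░░▒░▒     ┃          │           ┃  ~~  ...  ~~
░██▒▒█ █░     ┃          │           ┃~~       ..~~
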